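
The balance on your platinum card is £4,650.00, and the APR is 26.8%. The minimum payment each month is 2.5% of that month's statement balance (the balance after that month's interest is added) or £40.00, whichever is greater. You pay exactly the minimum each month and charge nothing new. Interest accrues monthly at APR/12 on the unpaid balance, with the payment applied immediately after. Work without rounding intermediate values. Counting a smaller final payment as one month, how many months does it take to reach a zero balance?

Monthly rate r = 26.8%/12 = 2.23333% = 0.0223333.
While 2.5% of the post-interest balance exceeds £40.00, each month B ← (B·(1+r))·(1 − 0.025), i.e. B shrinks by the factor (1+r)·0.975 = 0.99677.
This holds for months 1–338. Entering month 339 the balance is £1,560.58; 2.5% of the post-interest balance is now below £40.00, so the flat £40.00 minimum applies from here.
From month 339 a fixed £40.00 at rate r clears £1,560.58 in 93 more payments. Total: 338 + 93 = 431 months.

431 months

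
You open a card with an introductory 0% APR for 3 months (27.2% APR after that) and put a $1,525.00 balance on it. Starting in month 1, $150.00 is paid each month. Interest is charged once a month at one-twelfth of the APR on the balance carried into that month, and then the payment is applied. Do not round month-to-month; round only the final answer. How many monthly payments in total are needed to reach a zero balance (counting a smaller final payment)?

11 payments

Promo months 1–3 at r₀ = 0%/12 = 0; months 4+ at r₁ = 27.2%/12 = 0.0226667.
After month 3 (no interest yet): B = $1,525.00 − 3·$150.00 = $1,075.00.
Then at r₁ with $150.00/mo: n₂ = −ln(1 − r₁·B/P)/ln(1+r₁) ≈ 7.91 → 8 more payments.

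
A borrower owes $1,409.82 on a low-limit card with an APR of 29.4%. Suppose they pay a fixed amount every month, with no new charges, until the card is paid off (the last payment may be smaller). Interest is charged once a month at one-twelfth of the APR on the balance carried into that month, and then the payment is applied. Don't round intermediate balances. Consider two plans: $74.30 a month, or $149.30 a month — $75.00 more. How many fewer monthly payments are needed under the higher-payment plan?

Monthly rate r = 29.4%/12 = 2.45% = 0.0245.
At $74.30/mo: n = ⌈−ln(1 − rB₀/P)/ln(1+r)⌉ = 26 payments (last $61.97); total interest = total paid − $1,409.82 = $509.65.
At $149.30/mo: 11 payments (last $130.19); total interest $213.37.
Payments saved = 26 − 11 = 15.

15 fewer payments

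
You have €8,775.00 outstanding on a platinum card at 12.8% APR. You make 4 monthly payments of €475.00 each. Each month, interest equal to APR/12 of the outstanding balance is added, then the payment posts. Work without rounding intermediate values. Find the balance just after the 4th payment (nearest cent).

Monthly rate r = 12.8%/12 = 1.06667% = 0.0106667.
Each month: B ← B·(1+r) − €475.00.
Month 1: interest €93.60; balance after payment €8,393.60.
Month 2: interest €89.53; balance after payment €8,008.13.
Month 3: interest €85.42; balance after payment €7,618.55.
Month 4: interest €81.26; balance after payment €7,224.82.

€7,224.82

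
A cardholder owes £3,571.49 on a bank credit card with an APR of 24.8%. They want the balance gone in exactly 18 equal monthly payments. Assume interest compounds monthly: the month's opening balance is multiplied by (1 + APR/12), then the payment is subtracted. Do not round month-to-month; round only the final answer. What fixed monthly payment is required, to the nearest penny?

£239.62

Monthly rate r = 24.8%/12 = 2.06667% = 0.0206667.
Level-payment amortization: P = B₀·r / (1 − (1+r)^(−n)) = 3571.49·0.0206667 / (1 − 1.02067^(−18)).
Denominator 1 − (1+r)^(−18) = 0.30802687.
P = 73.8108 / 0.30802687 ≈ 239.62.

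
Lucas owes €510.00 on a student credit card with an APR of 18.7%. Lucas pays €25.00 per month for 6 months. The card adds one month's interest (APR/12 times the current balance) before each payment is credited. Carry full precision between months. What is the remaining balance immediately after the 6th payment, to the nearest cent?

Monthly rate r = 18.7%/12 = 1.55833% = 0.0155833.
Each month: B ← B·(1+r) − €25.00.
Month 1: interest €7.95; balance after payment €492.95.
Month 2: interest €7.68; balance after payment €475.63.
Month 3: interest €7.41; balance after payment €458.04.
Month 4: interest €7.14; balance after payment €440.18.
Month 5: interest €6.86; balance after payment €422.04.
Month 6: interest €6.58; balance after payment €403.62.

€403.62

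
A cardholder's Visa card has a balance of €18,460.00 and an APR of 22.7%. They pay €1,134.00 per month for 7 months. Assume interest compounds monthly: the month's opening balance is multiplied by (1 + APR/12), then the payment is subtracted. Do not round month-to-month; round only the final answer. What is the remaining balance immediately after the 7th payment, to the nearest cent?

Monthly rate r = 22.7%/12 = 1.89167% = 0.0189167.
Each month: B ← B·(1+r) − €1,134.00.
Month 1: interest €349.20; balance after payment €17,675.20.
Month 2: interest €334.36; balance after payment €16,875.56.
Month 3: interest €319.23; balance after payment €16,060.79.
Month 4: interest €303.82; balance after payment €15,230.60.
Month 5: interest €288.11; balance after payment €14,384.72.
Month 6: interest €272.11; balance after payment €13,522.83.
Month 7: interest €255.81; balance after payment €12,644.63.

€12,644.63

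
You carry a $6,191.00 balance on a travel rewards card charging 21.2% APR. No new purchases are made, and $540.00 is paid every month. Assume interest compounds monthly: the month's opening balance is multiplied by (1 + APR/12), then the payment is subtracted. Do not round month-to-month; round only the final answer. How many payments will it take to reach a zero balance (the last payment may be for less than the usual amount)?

Monthly rate r = 21.2%/12 = 1.76667% = 0.0176667.
Recurrence: B ← B·(1+r) − $540.00.
Month 1: interest $109.37; balance after payment $5,760.37.
Month 2: interest $101.77; balance after payment $5,322.14.
Closed form: n = −ln(1 − rB₀/P)/ln(1+r) = −ln(0.79745)/ln(1.01767) ≈ 12.924, so the balance reaches zero during payment 13.

13 payments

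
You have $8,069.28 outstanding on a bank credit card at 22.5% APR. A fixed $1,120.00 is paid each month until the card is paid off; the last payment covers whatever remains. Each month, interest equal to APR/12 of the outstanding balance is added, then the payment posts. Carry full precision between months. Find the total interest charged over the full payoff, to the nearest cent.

Monthly rate r = 22.5%/12 = 1.875% = 0.01875.
Payoff takes n = ⌈−ln(1 − rB₀/P)/ln(1+r)⌉ = ⌈7.812⌉ = 8 payments; the last is $911.58.
Total paid = 7·$1,120.00 + $911.58 = $8,751.58.
Total interest = total paid − principal = $8,751.58 − $8,069.28 = $682.30.

$682.30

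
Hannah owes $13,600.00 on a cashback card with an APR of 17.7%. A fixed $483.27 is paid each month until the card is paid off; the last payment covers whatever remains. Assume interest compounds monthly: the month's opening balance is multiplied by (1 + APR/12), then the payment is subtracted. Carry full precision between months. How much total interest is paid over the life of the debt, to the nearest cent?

$4,101.32

Monthly rate r = 17.7%/12 = 1.475% = 0.01475.
Payoff takes n = ⌈−ln(1 − rB₀/P)/ln(1+r)⌉ = ⌈36.627⌉ = 37 payments; the last is $303.60.
Total paid = 36·$483.27 + $303.60 = $17,701.32.
Total interest = total paid − principal = $17,701.32 − $13,600.00 = $4,101.32.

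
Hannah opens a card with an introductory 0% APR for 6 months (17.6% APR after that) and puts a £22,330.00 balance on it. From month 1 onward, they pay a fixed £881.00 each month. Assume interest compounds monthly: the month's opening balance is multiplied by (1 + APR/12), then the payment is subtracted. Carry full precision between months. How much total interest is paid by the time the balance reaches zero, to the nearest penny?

Promo months 1–6 at r₀ = 0%/12 = 0; months 7+ at r₁ = 17.6%/12 = 0.0146667.
After month 6 (no interest yet): B = £22,330.00 − 6·£881.00 = £17,044.00.
Then at r₁ with £881.00/mo: n₂ = −ln(1 − r₁·B/P)/ln(1+r₁) ≈ 22.92 → 23 more payments.
Total paid = 28·£881.00 + £810.95 = £25,478.95; interest = £25,478.95 − £22,330.00 = £3,148.95.

£3,148.95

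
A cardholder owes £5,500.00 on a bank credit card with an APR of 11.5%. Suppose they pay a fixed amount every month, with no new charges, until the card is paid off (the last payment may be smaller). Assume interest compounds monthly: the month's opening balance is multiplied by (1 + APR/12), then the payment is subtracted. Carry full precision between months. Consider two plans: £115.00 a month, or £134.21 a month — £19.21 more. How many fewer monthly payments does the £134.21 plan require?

12 fewer payments

Monthly rate r = 11.5%/12 = 0.958333% = 0.00958333.
At £115.00/mo: n = ⌈−ln(1 − rB₀/P)/ln(1+r)⌉ = 65 payments (last £32.56); total interest = total paid − £5,500.00 = £1,892.56.
At £134.21/mo: 53 payments (last £39.84); total interest £1,518.76.
Payments saved = 65 − 53 = 12.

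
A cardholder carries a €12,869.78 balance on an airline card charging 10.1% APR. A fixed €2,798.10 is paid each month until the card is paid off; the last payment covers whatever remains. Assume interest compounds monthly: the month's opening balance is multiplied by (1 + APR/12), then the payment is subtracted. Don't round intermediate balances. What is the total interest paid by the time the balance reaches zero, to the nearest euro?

Monthly rate r = 10.1%/12 = 0.841667% = 0.00841667.
Payoff takes n = ⌈−ln(1 − rB₀/P)/ln(1+r)⌉ = ⌈4.711⌉ = 5 payments; the last is €1,990.68.
Total paid = 4·€2,798.10 + €1,990.68 = €13,183.08.
Total interest = total paid − principal = €13,183.08 − €12,869.78 = €313.30.

€313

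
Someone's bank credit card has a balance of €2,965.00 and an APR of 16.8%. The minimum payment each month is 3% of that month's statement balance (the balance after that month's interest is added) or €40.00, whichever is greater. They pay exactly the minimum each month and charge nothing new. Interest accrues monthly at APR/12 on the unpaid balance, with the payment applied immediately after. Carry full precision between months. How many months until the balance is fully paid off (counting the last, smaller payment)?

94 months

Monthly rate r = 16.8%/12 = 1.4% = 0.014.
While 3% of the post-interest balance exceeds €40.00, each month B ← (B·(1+r))·(1 − 0.03), i.e. B shrinks by the factor (1+r)·0.97 = 0.98358.
This holds for months 1–50. Entering month 51 the balance is €1,295.71; 3% of the post-interest balance is now below €40.00, so the flat €40.00 minimum applies from here.
From month 51 a fixed €40.00 at rate r clears €1,295.71 in 44 more payments. Total: 50 + 44 = 94 months.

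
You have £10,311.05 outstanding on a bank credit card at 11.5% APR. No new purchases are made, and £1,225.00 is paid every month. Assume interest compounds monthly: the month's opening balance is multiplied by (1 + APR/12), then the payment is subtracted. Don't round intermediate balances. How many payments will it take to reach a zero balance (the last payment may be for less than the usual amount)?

9 months

Monthly rate r = 11.5%/12 = 0.958333% = 0.00958333.
Recurrence: B ← B·(1+r) − £1,225.00.
Month 1: interest £98.81; balance after payment £9,184.86.
Month 2: interest £88.02; balance after payment £8,047.89.
Closed form: n = −ln(1 − rB₀/P)/ln(1+r) = −ln(0.91934)/ln(1.00958) ≈ 8.818, so the balance reaches zero during payment 9.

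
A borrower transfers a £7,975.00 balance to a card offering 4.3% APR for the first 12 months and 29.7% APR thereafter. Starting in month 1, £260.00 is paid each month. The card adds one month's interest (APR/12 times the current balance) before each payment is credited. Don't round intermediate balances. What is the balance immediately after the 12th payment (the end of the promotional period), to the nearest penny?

£5,142.53

Promo months 1–12 at r₀ = 4.3%/12 = 0.00358333; months 13+ at r₁ = 29.7%/12 = 0.02475.
After month 12: iterate B ← B·(1+r₀) − £260.00 for 12 months → £5,142.53.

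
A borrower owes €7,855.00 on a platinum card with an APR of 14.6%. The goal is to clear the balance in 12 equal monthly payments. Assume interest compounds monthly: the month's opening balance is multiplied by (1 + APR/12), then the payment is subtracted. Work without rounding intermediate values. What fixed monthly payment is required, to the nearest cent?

Monthly rate r = 14.6%/12 = 1.21667% = 0.0121667.
Level-payment amortization: P = B₀·r / (1 − (1+r)^(−n)) = 7855.00·0.0121667 / (1 − 1.01217^(−12)).
Denominator 1 − (1+r)^(−12) = 0.135080614.
P = 95.5692 / 0.135080614 ≈ 707.50.

€707.50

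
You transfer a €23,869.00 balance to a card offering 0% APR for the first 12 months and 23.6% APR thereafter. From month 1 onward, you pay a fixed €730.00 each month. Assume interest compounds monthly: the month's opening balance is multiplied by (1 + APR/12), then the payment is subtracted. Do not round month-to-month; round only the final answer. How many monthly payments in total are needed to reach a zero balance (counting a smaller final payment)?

39 payments

Promo months 1–12 at r₀ = 0%/12 = 0; months 13+ at r₁ = 23.6%/12 = 0.0196667.
After month 12 (no interest yet): B = €23,869.00 − 12·€730.00 = €15,109.00.
Then at r₁ with €730.00/mo: n₂ = −ln(1 − r₁·B/P)/ln(1+r₁) ≈ 26.84 → 27 more payments.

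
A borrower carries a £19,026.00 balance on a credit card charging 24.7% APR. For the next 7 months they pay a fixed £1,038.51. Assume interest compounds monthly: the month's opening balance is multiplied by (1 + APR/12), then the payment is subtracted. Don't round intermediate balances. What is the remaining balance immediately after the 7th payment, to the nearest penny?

£14,208.35

Monthly rate r = 24.7%/12 = 2.05833% = 0.0205833.
Each month: B ← B·(1+r) − £1,038.51.
Month 1: interest £391.62; balance after payment £18,379.11.
Month 2: interest £378.30; balance after payment £17,718.90.
Month 3: interest £364.71; balance after payment £17,045.11.
Month 4: interest £350.85; balance after payment £16,357.44.
Month 5: interest £336.69; balance after payment £15,655.62.
Month 6: interest £322.24; balance after payment £14,939.36.
Month 7: interest £307.50; balance after payment £14,208.35.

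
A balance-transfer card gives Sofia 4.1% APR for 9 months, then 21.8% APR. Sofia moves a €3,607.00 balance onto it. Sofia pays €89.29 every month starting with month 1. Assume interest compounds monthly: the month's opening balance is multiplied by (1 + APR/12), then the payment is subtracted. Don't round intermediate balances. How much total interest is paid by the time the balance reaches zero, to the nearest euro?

€1,631

Promo months 1–9 at r₀ = 4.1%/12 = 0.00341667; months 10+ at r₁ = 21.8%/12 = 0.0181667.
After month 9: iterate B ← B·(1+r₀) − €89.29 for 9 months → €2,904.76.
Then at r₁ with €89.29/mo: n₂ = −ln(1 − r₁·B/P)/ln(1+r₁) ≈ 49.66 → 50 more payments.
Total paid = 58·€89.29 + €58.94 = €5,237.76; interest = €5,237.76 − €3,607.00 = €1,630.76.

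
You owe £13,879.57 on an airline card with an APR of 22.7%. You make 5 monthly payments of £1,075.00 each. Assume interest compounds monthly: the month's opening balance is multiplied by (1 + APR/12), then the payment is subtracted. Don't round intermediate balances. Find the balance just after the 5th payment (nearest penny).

Monthly rate r = 22.7%/12 = 1.89167% = 0.0189167.
Each month: B ← B·(1+r) − £1,075.00.
Month 1: interest £262.56; balance after payment £13,067.13.
Month 2: interest £247.19; balance after payment £12,239.31.
Month 3: interest £231.53; balance after payment £11,395.84.
Month 4: interest £215.57; balance after payment £10,536.41.
Month 5: interest £199.31; balance after payment £9,660.72.

£9,660.72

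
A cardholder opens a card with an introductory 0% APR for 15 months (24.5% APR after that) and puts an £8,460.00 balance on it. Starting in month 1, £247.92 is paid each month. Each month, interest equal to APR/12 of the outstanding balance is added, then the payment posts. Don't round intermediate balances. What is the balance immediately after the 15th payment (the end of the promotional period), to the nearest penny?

£4,741.20

Promo months 1–15 at r₀ = 0%/12 = 0; months 16+ at r₁ = 24.5%/12 = 0.0204167.
After month 15 (no interest yet): B = £8,460.00 − 15·£247.92 = £4,741.20.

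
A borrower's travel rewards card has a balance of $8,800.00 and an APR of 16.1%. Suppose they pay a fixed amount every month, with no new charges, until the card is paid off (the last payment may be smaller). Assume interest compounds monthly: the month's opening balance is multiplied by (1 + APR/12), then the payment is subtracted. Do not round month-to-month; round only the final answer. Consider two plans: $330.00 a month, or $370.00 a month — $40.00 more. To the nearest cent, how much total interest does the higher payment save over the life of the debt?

Monthly rate r = 16.1%/12 = 1.34167% = 0.0134167.
At $330.00/mo: n = ⌈−ln(1 − rB₀/P)/ln(1+r)⌉ = 34 payments (last $75.03); total interest = total paid − $8,800.00 = $2,165.03.
At $370.00/mo: 29 payments (last $310.43); total interest $1,870.43.
Interest saved = $2,165.03 − $1,870.43 = $294.60.

$294.60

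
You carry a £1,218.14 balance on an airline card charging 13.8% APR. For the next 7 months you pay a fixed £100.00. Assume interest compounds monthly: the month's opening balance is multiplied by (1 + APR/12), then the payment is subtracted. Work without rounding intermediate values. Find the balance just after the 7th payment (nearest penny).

Monthly rate r = 13.8%/12 = 1.15% = 0.0115.
Each month: B ← B·(1+r) − £100.00.
Month 1: interest £14.01; balance after payment £1,132.15.
Month 2: interest £13.02; balance after payment £1,045.17.
Month 3: interest £12.02; balance after payment £957.19.
Month 4: interest £11.01; balance after payment £868.20.
Month 5: interest £9.98; balance after payment £778.18.
Month 6: interest £8.95; balance after payment £687.13.
Month 7: interest £7.90; balance after payment £595.03.

£595.03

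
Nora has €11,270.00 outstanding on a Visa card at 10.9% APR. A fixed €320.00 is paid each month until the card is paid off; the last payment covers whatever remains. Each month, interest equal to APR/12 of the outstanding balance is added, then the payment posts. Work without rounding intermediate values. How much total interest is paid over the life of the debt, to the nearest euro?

Monthly rate r = 10.9%/12 = 0.908333% = 0.00908333.
Payoff takes n = ⌈−ln(1 − rB₀/P)/ln(1+r)⌉ = ⌈42.635⌉ = 43 payments; the last is €203.58.
Total paid = 42·€320.00 + €203.58 = €13,643.58.
Total interest = total paid − principal = €13,643.58 − €11,270.00 = €2,373.58.

€2,374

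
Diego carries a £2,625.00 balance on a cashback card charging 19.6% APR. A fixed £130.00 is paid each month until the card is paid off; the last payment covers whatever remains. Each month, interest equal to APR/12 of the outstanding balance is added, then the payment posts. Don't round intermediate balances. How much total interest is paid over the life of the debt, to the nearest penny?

£586.35

Monthly rate r = 19.6%/12 = 1.63333% = 0.0163333.
Payoff takes n = ⌈−ln(1 − rB₀/P)/ln(1+r)⌉ = ⌈24.701⌉ = 25 payments; the last is £91.35.
Total paid = 24·£130.00 + £91.35 = £3,211.35.
Total interest = total paid − principal = £3,211.35 − £2,625.00 = £586.35.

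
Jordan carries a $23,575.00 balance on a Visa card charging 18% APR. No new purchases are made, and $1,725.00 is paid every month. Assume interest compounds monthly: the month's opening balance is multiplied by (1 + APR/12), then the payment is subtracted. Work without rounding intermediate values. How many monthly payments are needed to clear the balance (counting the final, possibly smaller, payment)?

Monthly rate r = 18%/12 = 1.5% = 0.015.
Recurrence: B ← B·(1+r) − $1,725.00.
Month 1: interest $353.62; balance after payment $22,203.62.
Month 2: interest $333.05; balance after payment $20,811.68.
Closed form: n = −ln(1 − rB₀/P)/ln(1+r) = −ln(0.795)/ln(1.015) ≈ 15.409, so the balance reaches zero during payment 16.

16 months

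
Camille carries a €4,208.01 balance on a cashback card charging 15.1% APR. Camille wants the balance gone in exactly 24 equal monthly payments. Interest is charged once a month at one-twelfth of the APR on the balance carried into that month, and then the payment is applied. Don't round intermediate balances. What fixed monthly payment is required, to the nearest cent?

Monthly rate r = 15.1%/12 = 1.25833% = 0.0125833.
Level-payment amortization: P = B₀·r / (1 − (1+r)^(−n)) = 4208.01·0.0125833 / (1 − 1.01258^(−24)).
Denominator 1 − (1+r)^(−24) = 0.259267492.
P = 52.9508 / 0.259267492 ≈ 204.23.

€204.23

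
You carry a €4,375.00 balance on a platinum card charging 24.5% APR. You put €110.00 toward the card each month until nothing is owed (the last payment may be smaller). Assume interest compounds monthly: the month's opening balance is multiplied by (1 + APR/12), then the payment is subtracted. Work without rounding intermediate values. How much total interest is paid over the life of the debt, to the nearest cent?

Monthly rate r = 24.5%/12 = 2.04167% = 0.0204167.
Payoff takes n = ⌈−ln(1 − rB₀/P)/ln(1+r)⌉ = ⌈82.700⌉ = 83 payments; the last is €77.24.
Total paid = 82·€110.00 + €77.24 = €9,097.24.
Total interest = total paid − principal = €9,097.24 − €4,375.00 = €4,722.24.

€4,722.24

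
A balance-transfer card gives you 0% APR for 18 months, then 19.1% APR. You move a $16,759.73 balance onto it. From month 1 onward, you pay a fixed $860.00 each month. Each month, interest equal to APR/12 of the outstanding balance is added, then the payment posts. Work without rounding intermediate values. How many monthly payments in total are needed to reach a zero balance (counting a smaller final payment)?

Promo months 1–18 at r₀ = 0%/12 = 0; months 19+ at r₁ = 19.1%/12 = 0.0159167.
After month 18 (no interest yet): B = $16,759.73 − 18·$860.00 = $1,279.73.
Then at r₁ with $860.00/mo: n₂ = −ln(1 − r₁·B/P)/ln(1+r₁) ≈ 1.52 → 2 more payments.

20 months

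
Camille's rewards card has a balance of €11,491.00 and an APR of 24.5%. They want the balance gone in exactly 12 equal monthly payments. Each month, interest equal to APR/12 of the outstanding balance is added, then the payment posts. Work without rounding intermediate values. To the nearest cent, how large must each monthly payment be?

€1,089.37

Monthly rate r = 24.5%/12 = 2.04167% = 0.0204167.
Level-payment amortization: P = B₀·r / (1 − (1+r)^(−n)) = 11491.00·0.0204167 / (1 − 1.02042^(−12)).
Denominator 1 − (1+r)^(−12) = 0.215361744.
P = 234.608 / 0.215361744 ≈ 1089.37.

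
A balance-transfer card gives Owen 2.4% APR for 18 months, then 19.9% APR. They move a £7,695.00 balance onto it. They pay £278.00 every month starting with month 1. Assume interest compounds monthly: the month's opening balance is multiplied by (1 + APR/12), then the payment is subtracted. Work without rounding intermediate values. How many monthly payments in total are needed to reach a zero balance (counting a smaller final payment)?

30 payments

Promo months 1–18 at r₀ = 2.4%/12 = 0.002; months 19+ at r₁ = 19.9%/12 = 0.0165833.
After month 18: iterate B ← B·(1+r₀) − £278.00 for 18 months → £2,886.80.
Then at r₁ with £278.00/mo: n₂ = −ln(1 − r₁·B/P)/ln(1+r₁) ≈ 11.49 → 12 more payments.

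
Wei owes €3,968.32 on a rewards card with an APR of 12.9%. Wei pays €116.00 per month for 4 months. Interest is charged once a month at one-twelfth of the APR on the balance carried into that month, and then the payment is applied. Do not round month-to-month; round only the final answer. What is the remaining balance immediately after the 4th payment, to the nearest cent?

€3,670.19

Monthly rate r = 12.9%/12 = 1.075% = 0.01075.
Each month: B ← B·(1+r) − €116.00.
Month 1: interest €42.66; balance after payment €3,894.98.
Month 2: interest €41.87; balance after payment €3,820.85.
Month 3: interest €41.07; balance after payment €3,745.92.
Month 4: interest €40.27; balance after payment €3,670.19.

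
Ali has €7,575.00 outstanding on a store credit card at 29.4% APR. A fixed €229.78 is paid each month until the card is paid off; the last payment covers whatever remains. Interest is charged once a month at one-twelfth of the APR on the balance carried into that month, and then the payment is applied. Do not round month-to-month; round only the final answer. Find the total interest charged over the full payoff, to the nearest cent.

Monthly rate r = 29.4%/12 = 2.45% = 0.0245.
Payoff takes n = ⌈−ln(1 − rB₀/P)/ln(1+r)⌉ = ⌈68.109⌉ = 69 payments; the last is €25.41.
Total paid = 68·€229.78 + €25.41 = €15,650.45.
Total interest = total paid − principal = €15,650.45 − €7,575.00 = €8,075.45.

€8,075.45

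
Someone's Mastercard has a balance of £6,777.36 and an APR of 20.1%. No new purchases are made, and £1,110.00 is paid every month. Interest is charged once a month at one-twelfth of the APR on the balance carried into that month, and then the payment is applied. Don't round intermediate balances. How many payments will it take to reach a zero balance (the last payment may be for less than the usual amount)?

7 payments

Monthly rate r = 20.1%/12 = 1.675% = 0.01675.
Recurrence: B ← B·(1+r) − £1,110.00.
Month 1: interest £113.52; balance after payment £5,780.88.
Month 2: interest £96.83; balance after payment £4,767.71.
Closed form: n = −ln(1 − rB₀/P)/ln(1+r) = −ln(0.89773)/ln(1.01675) ≈ 6.495, so the balance reaches zero during payment 7.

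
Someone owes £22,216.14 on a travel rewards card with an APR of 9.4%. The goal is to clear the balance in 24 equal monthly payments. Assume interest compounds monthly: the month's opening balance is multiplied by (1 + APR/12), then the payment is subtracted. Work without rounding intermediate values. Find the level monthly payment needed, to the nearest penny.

£1,019.02

Monthly rate r = 9.4%/12 = 0.783333% = 0.00783333.
Level-payment amortization: P = B₀·r / (1 − (1+r)^(−n)) = 22216.14·0.00783333 / (1 − 1.00783^(−24)).
Denominator 1 − (1+r)^(−24) = 0.170778101.
P = 174.026 / 0.170778101 ≈ 1019.02.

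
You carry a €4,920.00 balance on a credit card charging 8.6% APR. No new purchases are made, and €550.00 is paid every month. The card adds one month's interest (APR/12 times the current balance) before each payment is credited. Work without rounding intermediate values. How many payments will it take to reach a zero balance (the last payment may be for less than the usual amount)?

10 payments

Monthly rate r = 8.6%/12 = 0.716667% = 0.00716667.
Recurrence: B ← B·(1+r) − €550.00.
Month 1: interest €35.26; balance after payment €4,405.26.
Month 2: interest €31.57; balance after payment €3,886.83.
Closed form: n = −ln(1 − rB₀/P)/ln(1+r) = −ln(0.93589)/ln(1.00717) ≈ 9.278, so the balance reaches zero during payment 10.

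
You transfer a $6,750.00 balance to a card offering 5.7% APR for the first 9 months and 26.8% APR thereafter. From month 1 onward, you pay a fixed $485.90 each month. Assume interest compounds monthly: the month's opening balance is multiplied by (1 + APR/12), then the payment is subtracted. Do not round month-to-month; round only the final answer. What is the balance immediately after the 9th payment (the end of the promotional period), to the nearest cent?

Promo months 1–9 at r₀ = 5.7%/12 = 0.00475; months 10+ at r₁ = 26.8%/12 = 0.0223333.
After month 9: iterate B ← B·(1+r₀) − $485.90 for 9 months → $2,586.99.

$2,586.99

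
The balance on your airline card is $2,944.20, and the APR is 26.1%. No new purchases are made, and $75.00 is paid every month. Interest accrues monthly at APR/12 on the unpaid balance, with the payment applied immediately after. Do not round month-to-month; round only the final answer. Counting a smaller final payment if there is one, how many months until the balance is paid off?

Monthly rate r = 26.1%/12 = 2.175% = 0.02175.
Recurrence: B ← B·(1+r) − $75.00.
Month 1: interest $64.04; balance after payment $2,933.24.
Month 2: interest $63.80; balance after payment $2,922.03.
Closed form: n = −ln(1 − rB₀/P)/ln(1+r) = −ln(0.14618)/ln(1.02175) ≈ 89.367, so the balance reaches zero during payment 90.

90 payments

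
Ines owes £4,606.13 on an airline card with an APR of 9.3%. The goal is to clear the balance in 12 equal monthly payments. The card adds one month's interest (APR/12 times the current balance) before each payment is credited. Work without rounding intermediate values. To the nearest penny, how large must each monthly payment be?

£403.45

Monthly rate r = 9.3%/12 = 0.775% = 0.00775.
Level-payment amortization: P = B₀·r / (1 − (1+r)^(−n)) = 4606.13·0.00775 / (1 − 1.00775^(−12)).
Denominator 1 − (1+r)^(−12) = 0.0884797566.
P = 35.6975 / 0.0884797566 ≈ 403.45.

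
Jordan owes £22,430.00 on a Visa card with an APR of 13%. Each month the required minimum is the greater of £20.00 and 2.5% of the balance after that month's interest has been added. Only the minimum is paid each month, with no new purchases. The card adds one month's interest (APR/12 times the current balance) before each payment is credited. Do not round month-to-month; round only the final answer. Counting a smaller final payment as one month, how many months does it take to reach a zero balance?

282 months

Monthly rate r = 13%/12 = 1.08333% = 0.0108333.
While 2.5% of the post-interest balance exceeds £20.00, each month B ← (B·(1+r))·(1 − 0.025), i.e. B shrinks by the factor (1+r)·0.975 = 0.98556.
This holds for months 1–230. Entering month 231 the balance is £791.02; 2.5% of the post-interest balance is now below £20.00, so the flat £20.00 minimum applies from here.
From month 231 a fixed £20.00 at rate r clears £791.02 in 52 more payments. Total: 230 + 52 = 282 months.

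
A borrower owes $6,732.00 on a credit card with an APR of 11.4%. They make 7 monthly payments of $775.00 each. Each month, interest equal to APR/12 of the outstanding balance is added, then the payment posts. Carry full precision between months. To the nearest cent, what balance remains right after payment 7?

$1,610.56

Monthly rate r = 11.4%/12 = 0.95% = 0.0095.
Each month: B ← B·(1+r) − $775.00.
Month 1: interest $63.95; balance after payment $6,020.95.
Month 2: interest $57.20; balance after payment $5,303.15.
Month 3: interest $50.38; balance after payment $4,578.53.
Month 4: interest $43.50; balance after payment $3,847.03.
Month 5: interest $36.55; balance after payment $3,108.58.
Month 6: interest $29.53; balance after payment $2,363.11.
Month 7: interest $22.45; balance after payment $1,610.56.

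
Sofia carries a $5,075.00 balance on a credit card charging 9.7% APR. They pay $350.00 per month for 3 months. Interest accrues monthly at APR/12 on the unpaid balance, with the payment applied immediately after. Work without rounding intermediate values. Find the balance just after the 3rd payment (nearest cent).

Monthly rate r = 9.7%/12 = 0.808333% = 0.00808333.
Each month: B ← B·(1+r) − $350.00.
Month 1: interest $41.02; balance after payment $4,766.02.
Month 2: interest $38.53; balance after payment $4,454.55.
Month 3: interest $36.01; balance after payment $4,140.56.

$4,140.56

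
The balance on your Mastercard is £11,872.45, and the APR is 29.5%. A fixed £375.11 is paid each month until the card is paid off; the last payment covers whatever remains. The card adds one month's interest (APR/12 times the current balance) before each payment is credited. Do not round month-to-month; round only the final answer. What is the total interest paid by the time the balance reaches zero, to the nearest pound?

Monthly rate r = 29.5%/12 = 2.45833% = 0.0245833.
Payoff takes n = ⌈−ln(1 − rB₀/P)/ln(1+r)⌉ = ⌈61.987⌉ = 62 payments; the last is £370.38.
Total paid = 61·£375.11 + £370.38 = £23,252.09.
Total interest = total paid − principal = £23,252.09 − £11,872.45 = £11,379.64.

£11,380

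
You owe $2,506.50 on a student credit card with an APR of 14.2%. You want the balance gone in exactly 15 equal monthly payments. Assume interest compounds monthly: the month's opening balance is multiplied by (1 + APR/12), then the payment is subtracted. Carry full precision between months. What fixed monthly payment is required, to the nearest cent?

$183.35

Monthly rate r = 14.2%/12 = 1.18333% = 0.0118333.
Level-payment amortization: P = B₀·r / (1 − (1+r)^(−n)) = 2506.50·0.0118333 / (1 − 1.01183^(−15)).
Denominator 1 − (1+r)^(−15) = 0.161766019.
P = 29.6602 / 0.161766019 ≈ 183.35.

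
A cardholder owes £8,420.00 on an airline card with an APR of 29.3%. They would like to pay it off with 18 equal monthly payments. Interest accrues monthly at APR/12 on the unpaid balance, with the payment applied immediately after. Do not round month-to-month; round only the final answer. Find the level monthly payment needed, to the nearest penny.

Monthly rate r = 29.3%/12 = 2.44167% = 0.0244167.
Level-payment amortization: P = B₀·r / (1 − (1+r)^(−n)) = 8420.00·0.0244167 / (1 − 1.02442^(−18)).
Denominator 1 − (1+r)^(−18) = 0.352230404.
P = 205.588 / 0.352230404 ≈ 583.68.

£583.68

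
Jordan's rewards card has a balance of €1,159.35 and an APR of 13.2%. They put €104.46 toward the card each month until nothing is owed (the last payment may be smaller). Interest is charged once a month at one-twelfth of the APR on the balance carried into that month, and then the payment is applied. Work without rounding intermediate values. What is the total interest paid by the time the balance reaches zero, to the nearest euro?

Monthly rate r = 13.2%/12 = 1.1% = 0.011.
Payoff takes n = ⌈−ln(1 − rB₀/P)/ln(1+r)⌉ = ⌈11.902⌉ = 12 payments; the last is €94.24.
Total paid = 11·€104.46 + €94.24 = €1,243.30.
Total interest = total paid − principal = €1,243.30 − €1,159.35 = €83.95.

€84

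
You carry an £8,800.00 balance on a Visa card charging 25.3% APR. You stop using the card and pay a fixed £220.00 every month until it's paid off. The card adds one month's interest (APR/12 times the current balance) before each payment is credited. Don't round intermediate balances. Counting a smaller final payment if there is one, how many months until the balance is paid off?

89 payments

Monthly rate r = 25.3%/12 = 2.10833% = 0.0210833.
Recurrence: B ← B·(1+r) − £220.00.
Month 1: interest £185.53; balance after payment £8,765.53.
Month 2: interest £184.81; balance after payment £8,730.34.
Closed form: n = −ln(1 − rB₀/P)/ln(1+r) = −ln(0.15667)/ln(1.02108) ≈ 88.843, so the balance reaches zero during payment 89.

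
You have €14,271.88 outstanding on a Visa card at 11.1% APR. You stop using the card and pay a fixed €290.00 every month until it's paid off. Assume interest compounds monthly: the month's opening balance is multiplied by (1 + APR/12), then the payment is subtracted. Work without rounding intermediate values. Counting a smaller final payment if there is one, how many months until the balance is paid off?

66 payments

Monthly rate r = 11.1%/12 = 0.925% = 0.00925.
Recurrence: B ← B·(1+r) − €290.00.
Month 1: interest €132.01; balance after payment €14,113.89.
Month 2: interest €130.55; balance after payment €13,954.45.
Closed form: n = −ln(1 − rB₀/P)/ln(1+r) = −ln(0.54478)/ln(1.00925) ≈ 65.966, so the balance reaches zero during payment 66.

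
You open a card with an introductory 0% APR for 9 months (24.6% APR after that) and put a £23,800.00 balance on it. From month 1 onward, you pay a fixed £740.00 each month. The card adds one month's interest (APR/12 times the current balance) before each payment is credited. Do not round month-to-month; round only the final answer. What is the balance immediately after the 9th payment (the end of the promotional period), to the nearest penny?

£17,140.00

Promo months 1–9 at r₀ = 0%/12 = 0; months 10+ at r₁ = 24.6%/12 = 0.0205.
After month 9 (no interest yet): B = £23,800.00 − 9·£740.00 = £17,140.00.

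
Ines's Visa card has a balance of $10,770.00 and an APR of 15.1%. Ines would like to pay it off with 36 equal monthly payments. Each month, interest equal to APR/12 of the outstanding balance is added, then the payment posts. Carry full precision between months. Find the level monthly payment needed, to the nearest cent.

Monthly rate r = 15.1%/12 = 1.25833% = 0.0125833.
Level-payment amortization: P = B₀·r / (1 − (1+r)^(−n)) = 10770.00·0.0125833 / (1 − 1.01258^(−36)).
Denominator 1 − (1+r)^(−36) = 0.362482506.
P = 135.523 / 0.362482506 ≈ 373.87.

$373.87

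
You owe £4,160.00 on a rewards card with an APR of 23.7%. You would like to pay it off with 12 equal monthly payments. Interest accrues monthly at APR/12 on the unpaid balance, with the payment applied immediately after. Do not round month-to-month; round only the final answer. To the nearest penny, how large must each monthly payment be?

£392.76

Monthly rate r = 23.7%/12 = 1.975% = 0.01975.
Level-payment amortization: P = B₀·r / (1 − (1+r)^(−n)) = 4160.00·0.01975 / (1 − 1.01975^(−12)).
Denominator 1 − (1+r)^(−12) = 0.209184028.
P = 82.16 / 0.209184028 ≈ 392.76.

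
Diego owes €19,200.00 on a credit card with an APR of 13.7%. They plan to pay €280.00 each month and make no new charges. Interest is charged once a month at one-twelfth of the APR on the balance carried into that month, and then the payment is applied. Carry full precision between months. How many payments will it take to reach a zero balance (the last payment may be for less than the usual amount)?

Monthly rate r = 13.7%/12 = 1.14167% = 0.0114167.
Recurrence: B ← B·(1+r) − €280.00.
Month 1: interest €219.20; balance after payment €19,139.20.
Month 2: interest €218.51; balance after payment €19,077.71.
Closed form: n = −ln(1 − rB₀/P)/ln(1+r) = −ln(0.21714)/ln(1.01142) ≈ 134.531, so the balance reaches zero during payment 135.

135 payments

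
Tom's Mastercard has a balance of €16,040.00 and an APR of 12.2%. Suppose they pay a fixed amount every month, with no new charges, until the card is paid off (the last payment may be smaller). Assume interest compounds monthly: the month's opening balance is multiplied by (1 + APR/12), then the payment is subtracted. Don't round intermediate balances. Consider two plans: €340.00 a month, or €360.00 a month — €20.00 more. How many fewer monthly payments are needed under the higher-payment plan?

Monthly rate r = 12.2%/12 = 1.01667% = 0.0101667.
At €340.00/mo: n = ⌈−ln(1 − rB₀/P)/ln(1+r)⌉ = 65 payments (last €196.34); total interest = total paid − €16,040.00 = €5,916.34.
At €360.00/mo: 60 payments (last €230.61); total interest €5,430.61.
Payments saved = 65 − 60 = 5.

5 fewer payments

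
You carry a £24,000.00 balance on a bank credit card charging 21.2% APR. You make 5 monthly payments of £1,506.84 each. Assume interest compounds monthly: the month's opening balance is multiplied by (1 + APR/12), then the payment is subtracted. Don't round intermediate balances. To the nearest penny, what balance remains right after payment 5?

Monthly rate r = 21.2%/12 = 1.76667% = 0.0176667.
Each month: B ← B·(1+r) − £1,506.84.
Month 1: interest £424.00; balance after payment £22,917.16.
Month 2: interest £404.87; balance after payment £21,815.19.
Month 3: interest £385.40; balance after payment £20,693.75.
Month 4: interest £365.59; balance after payment £19,552.50.
Month 5: interest £345.43; balance after payment £18,391.09.

£18,391.09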